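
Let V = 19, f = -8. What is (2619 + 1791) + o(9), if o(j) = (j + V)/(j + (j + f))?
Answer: 22064/5 ≈ 4412.8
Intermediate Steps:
o(j) = (19 + j)/(-8 + 2*j) (o(j) = (j + 19)/(j + (j - 8)) = (19 + j)/(j + (-8 + j)) = (19 + j)/(-8 + 2*j))
(2619 + 1791) + o(9) = (2619 + 1791) + (19 + 9)/(2*(-4 + 9)) = 4410 + (1/2)*28/5 = 4410 + (1/2)*(1/5)*28 = 4410 + 14/5 = 22064/5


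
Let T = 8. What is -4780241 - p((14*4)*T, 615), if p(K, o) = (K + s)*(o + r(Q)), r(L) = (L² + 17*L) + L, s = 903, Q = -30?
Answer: -6097466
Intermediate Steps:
r(L) = L² + 18*L
p(K, o) = (360 + o)*(903 + K) (p(K, o) = (K + 903)*(o - 30*(18 - 30)) = (903 + K)*(o - 30*(-12)) = (903 + K)*(o + 360) = (903 + K)*(360 + o) = (360 + o)*(903 + K))
-4780241 - p((14*4)*T, 615) = -4780241 - (325080 + 360*((14*4)*8) + 903*615 + ((14*4)*8)*615) = -4780241 - (325080 + 360*(56*8) + 555345 + (56*8)*615) = -4780241 - (325080 + 360*448 + 555345 + 448*615) = -4780241 - (325080 + 161280 + 555345 + 275520) = -4780241 - 1*1317225 = -4780241 - 1317225 = -6097466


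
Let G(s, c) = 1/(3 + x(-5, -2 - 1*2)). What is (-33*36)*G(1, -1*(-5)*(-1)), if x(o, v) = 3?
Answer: -198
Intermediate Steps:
G(s, c) = 1/6 (G(s, c) = 1/(3 + 3) = 1/6)
(-33*36)*G(1, -1*(-5)*(-1)) = -33*36*(1/6) = -1188*1/6 = -198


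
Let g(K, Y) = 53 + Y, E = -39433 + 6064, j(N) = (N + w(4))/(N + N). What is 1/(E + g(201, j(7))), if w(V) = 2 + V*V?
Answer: -14/466399 ≈ -3.0017e-5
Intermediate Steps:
w(V) = 2 + V²
j(N) = (18 + N)/(2*N) (j(N) = (N + (2 + 4²))/(N + N) = (N + (2 + 16))/((2*N)) = (N + 18)*(1/(2*N)) = (18 + N)*(1/(2*N)) = (18 + N)/(2*N))
E = -33369
1/(E + g(201, j(7))) = 1/(-33369 + (53 + (½)*(18 + 7)/7)) = 1/(-33369 + (53 + (½)*(⅐)*25)) = 1/(-33369 + (53 + 25/14)) = 1/(-33369 + 767/14) = 1/(-466399/14) = -14/466399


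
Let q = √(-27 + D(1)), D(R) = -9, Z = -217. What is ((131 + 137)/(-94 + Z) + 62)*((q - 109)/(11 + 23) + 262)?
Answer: 83652093/5287 + 57042*I/5287 ≈ 15822.0 + 10.789*I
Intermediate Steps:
q = 6*I (q = √(-27 - 9) = √(-36) = 6*I ≈ 6.0*I)
((131 + 137)/(-94 + Z) + 62)*((q - 109)/(11 + 23) + 262) = ((131 + 137)/(-94 - 217) + 62)*((6*I - 109)/(11 + 23) + 262) = (268/(-311) + 62)*((-109 + 6*I)/34 + 262) = (268*(-1/311) + 62)*((-109 + 6*I)*(1/34) + 262) = (-268/311 + 62)*((-109/34 + 3*I/17) + 262) = 19014*(8799/34 + 3*I/17)/311 = 83652093/5287 + 57042*I/5287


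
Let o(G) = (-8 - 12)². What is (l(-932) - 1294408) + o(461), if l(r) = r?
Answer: -1294940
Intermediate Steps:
o(G) = 400 (o(G) = (-20)² = 400)
(l(-932) - 1294408) + o(461) = (-932 - 1294408) + 400 = -1295340 + 400 = -1294940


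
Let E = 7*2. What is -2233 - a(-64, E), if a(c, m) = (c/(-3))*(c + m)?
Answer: -3499/3 ≈ -1166.3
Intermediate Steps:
E = 14
a(c, m) = -c*(c + m)/3 (a(c, m) = (c*(-⅓))*(c + m) = (-c/3)*(c + m) = -c*(c + m)/3)
-2233 - a(-64, E) = -2233 - (-1)*(-64)*(-64 + 14)/3 = -2233 - (-1)*(-64)*(-50)/3 = -2233 - 1*(-3200/3) = -2233 + 3200/3 = -3499/3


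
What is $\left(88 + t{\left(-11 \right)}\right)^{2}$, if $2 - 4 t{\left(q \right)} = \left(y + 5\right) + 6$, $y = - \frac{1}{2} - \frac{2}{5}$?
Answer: $\frac{11826721}{1600} \approx 7391.7$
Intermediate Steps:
$y = - \frac{9}{10}$ ($y = \left(-1\right) \frac{1}{2} - \frac{2}{5} = - \frac{1}{2} - \frac{2}{5} = - \frac{9}{10} \approx -0.9$)
$t{\left(q \right)} = - \frac{81}{40}$ ($t{\left(q \right)} = \frac{1}{2} - \frac{\left(- \frac{9}{10} + 5\right) + 6}{4} = \frac{1}{2} - \frac{\frac{41}{10} + 6}{4} = \frac{1}{2} - \frac{101}{40} = - \frac{81}{40}$)
$\left(88 + t{\left(-11 \right)}\right)^{2} = \left(88 - \frac{81}{40}\right)^{2} = \left(\frac{3439}{40}\right)^{2} = \frac{11826721}{1600}$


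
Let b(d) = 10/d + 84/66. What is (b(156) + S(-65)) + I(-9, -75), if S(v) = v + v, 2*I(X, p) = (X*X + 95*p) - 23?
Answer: -1571068/429 ≈ -3662.2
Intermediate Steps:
b(d) = 14/11 + 10/d (b(d) = 10/d + 84*(1/66) = 10/d + 14/11 = 14/11 + 10/d)
I(X, p) = -23/2 + X²/2 + 95*p/2 (I(X, p) = ((X*X + 95*p) - 23)/2 = ((X² + 95*p) - 23)/2 = (-23 + X² + 95*p)/2 = -23/2 + X²/2 + 95*p/2)
S(v) = 2*v
(b(156) + S(-65)) + I(-9, -75) = ((14/11 + 10/156) + 2*(-65)) + (-23/2 + (½)*(-9)² + (95/2)*(-75)) = ((14/11 + 10*(1/156)) - 130) + (-23/2 + (½)*81 - 7125/2) = ((14/11 + 5/78) - 130) + (-23/2 + 81/2 - 7125/2) = (1147/858 - 130) - 7067/2 = -110393/858 - 7067/2 = -1571068/429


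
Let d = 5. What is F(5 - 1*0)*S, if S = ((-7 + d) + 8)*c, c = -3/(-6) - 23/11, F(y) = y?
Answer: -525/11 ≈ -47.727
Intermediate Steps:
c = -35/22 (c = -3*(-1/6) - 23*1/11 = 1/2 - 23/11 = -35/22 ≈ -1.5909)
S = -105/11 (S = ((-7 + 5) + 8)*(-35/22) = (-2 + 8)*(-35/22) = 6*(-35/22) = -105/11 ≈ -9.5455)
F(5 - 1*0)*S = (5 - 1*0)*(-105/11) = (5 + 0)*(-105/11) = 5*(-105/11) = -525/11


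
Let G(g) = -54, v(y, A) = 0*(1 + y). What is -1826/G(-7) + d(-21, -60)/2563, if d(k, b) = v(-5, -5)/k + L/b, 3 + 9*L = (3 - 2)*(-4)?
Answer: 5200043/153780 ≈ 33.815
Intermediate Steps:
v(y, A) = 0
L = -7/9 (L = -⅓ + ((3 - 2)*(-4))/9 = -⅓ + (1*(-4))/9 = -⅓ + (⅑)*(-4) = -⅓ - 4/9 = -7/9 ≈ -0.77778)
d(k, b) = -7/(9*b) (d(k, b) = 0/k - 7/(9*b) = 0 - 7/(9*b) = -7/(9*b))
-1826/G(-7) + d(-21, -60)/2563 = -1826/(-54) - 7/9/(-60)/2563 = -1826*(-1/54) - 7/9*(-1/60)*(1/2563) = 913/27 + (7/540)*(1/2563) = 913/27 + 7/1384020 = 5200043/153780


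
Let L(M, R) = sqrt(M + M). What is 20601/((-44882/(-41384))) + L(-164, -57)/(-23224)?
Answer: 426275892/22441 - I*sqrt(82)/11612 ≈ 18995.0 - 0.00077983*I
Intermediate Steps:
L(M, R) = sqrt(2)*sqrt(M) (L(M, R) = sqrt(2*M) = sqrt(2)*sqrt(M))
20601/((-44882/(-41384))) + L(-164, -57)/(-23224) = 20601/((-44882/(-41384))) + (sqrt(2)*sqrt(-164))/(-23224) = 20601/((-44882*(-1/41384))) + (sqrt(2)*(2*I*sqrt(41)))*(-1/23224) = 20601/(22441/20692) + (2*I*sqrt(82))*(-1/23224) = 20601*(20692/22441) - I*sqrt(82)/11612 = 426275892/22441 - I*sqrt(82)/11612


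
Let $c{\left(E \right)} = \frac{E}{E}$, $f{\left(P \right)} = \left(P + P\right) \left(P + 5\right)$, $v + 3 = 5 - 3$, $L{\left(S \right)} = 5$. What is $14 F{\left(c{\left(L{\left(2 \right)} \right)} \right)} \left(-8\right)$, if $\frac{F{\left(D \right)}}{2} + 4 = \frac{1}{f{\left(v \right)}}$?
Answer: $924$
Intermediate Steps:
$v = -1$ ($v = -3 + \left(5 - 3\right) = -3 + 2 = -1$)
$f{\left(P \right)} = 2 P \left(5 + P\right)$
$c{\left(E \right)} = 1$
$F{\left(D \right)} = - \frac{33}{4}$ ($F{\left(D \right)} = -8 + \frac{2}{2 \left(-1\right) \left(5 - 1\right)} = -8 + \frac{2}{2 \left(-1\right) 4} = -8 + \frac{2}{-8} = -8 + 2 \left(- \frac{1}{8}\right) = -8 - \frac{1}{4} = - \frac{33}{4}$)
$14 F{\left(c{\left(L{\left(2 \right)} \right)} \right)} \left(-8\right) = 14 \left(- \frac{33}{4}\right) \left(-8\right) = \left(- \frac{231}{2}\right) \left(-8\right) = 924$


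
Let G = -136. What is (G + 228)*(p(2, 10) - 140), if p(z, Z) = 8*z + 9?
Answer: -10580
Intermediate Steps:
p(z, Z) = 9 + 8*z
(G + 228)*(p(2, 10) - 140) = (-136 + 228)*((9 + 8*2) - 140) = 92*((9 + 16) - 140) = 92*(25 - 140) = 92*(-115) = -10580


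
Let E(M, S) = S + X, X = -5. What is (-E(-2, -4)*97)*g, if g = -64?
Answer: -55872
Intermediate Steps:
E(M, S) = -5 + S (E(M, S) = S - 5 = -5 + S)
(-E(-2, -4)*97)*g = (-(-5 - 4)*97)*(-64) = (-1*(-9)*97)*(-64) = (9*97)*(-64) = 873*(-64) = -55872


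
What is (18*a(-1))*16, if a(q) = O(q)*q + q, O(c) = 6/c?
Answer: 1440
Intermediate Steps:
a(q) = 6 + q (a(q) = (6/q)*q + q = 6 + q)
(18*a(-1))*16 = (18*(6 - 1))*16 = (18*5)*16 = 90*16 = 1440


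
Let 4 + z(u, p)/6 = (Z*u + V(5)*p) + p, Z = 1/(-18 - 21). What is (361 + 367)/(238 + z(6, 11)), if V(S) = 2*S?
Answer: 169/218 ≈ 0.77523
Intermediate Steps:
Z = -1/39 (Z = 1/(-39) = -1/39 ≈ -0.025641)
z(u, p) = -24 + 66*p - 2*u/13 (z(u, p) = -24 + 6*((-u/39 + (2*5)*p) + p) = -24 + 6*((-u/39 + 10*p) + p) = -24 + 6*((10*p - u/39) + p) = -24 + 6*(11*p - u/39) = -24 + (66*p - 2*u/13) = -24 + 66*p - 2*u/13)
(361 + 367)/(238 + z(6, 11)) = (361 + 367)/(238 + (-24 + 66*11 - 2/13*6)) = 728/(238 + (-24 + 726 - 12/13)) = 728/(238 + 9114/13) = 728/(12208/13) = 728*(13/12208) = 169/218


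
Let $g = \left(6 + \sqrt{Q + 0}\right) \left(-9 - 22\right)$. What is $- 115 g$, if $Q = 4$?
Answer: $28520$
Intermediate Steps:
$g = -248$ ($g = \left(6 + \sqrt{4 + 0}\right) \left(-9 - 22\right) = \left(6 + \sqrt{4}\right) \left(-31\right) = \left(6 + 2\right) \left(-31\right) = 8 \left(-31\right) = -248$)
$- 115 g = \left(-115\right) \left(-248\right) = 28520$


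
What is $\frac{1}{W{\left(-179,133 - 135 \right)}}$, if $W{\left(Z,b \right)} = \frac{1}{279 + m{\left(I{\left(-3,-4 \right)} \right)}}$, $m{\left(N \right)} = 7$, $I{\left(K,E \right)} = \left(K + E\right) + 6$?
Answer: $286$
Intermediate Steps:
$I{\left(K,E \right)} = 6 + E + K$ ($I{\left(K,E \right)} = \left(E + K\right) + 6 = 6 + E + K$)
$W{\left(Z,b \right)} = \frac{1}{286}$ ($W{\left(Z,b \right)} = \frac{1}{279 + 7} = \frac{1}{286}$)
$\frac{1}{W{\left(-179,133 - 135 \right)}} = \frac{1}{\frac{1}{286}} = 286$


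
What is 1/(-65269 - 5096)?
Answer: -1/70365 ≈ -1.4212e-5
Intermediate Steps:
1/(-65269 - 5096) = 1/(-70365) = -1/70365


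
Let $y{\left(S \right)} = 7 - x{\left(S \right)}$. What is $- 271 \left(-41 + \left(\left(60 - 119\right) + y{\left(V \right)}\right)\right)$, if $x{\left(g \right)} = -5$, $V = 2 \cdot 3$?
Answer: $23848$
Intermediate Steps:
$V = 6$
$y{\left(S \right)} = 12$ ($y{\left(S \right)} = 7 - -5 = 7 + 5 = 12$)
$- 271 \left(-41 + \left(\left(60 - 119\right) + y{\left(V \right)}\right)\right) = - 271 \left(-41 + \left(\left(60 - 119\right) + 12\right)\right) = - 271 \left(-41 + \left(-59 + 12\right)\right) = - 271 \left(-41 - 47\right) = \left(-271\right) \left(-88\right) = 23848$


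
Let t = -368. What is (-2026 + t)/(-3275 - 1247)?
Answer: 9/17 ≈ 0.52941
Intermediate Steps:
(-2026 + t)/(-3275 - 1247) = (-2026 - 368)/(-3275 - 1247) = -2394/(-4522) = -2394*(-1/4522) = 9/17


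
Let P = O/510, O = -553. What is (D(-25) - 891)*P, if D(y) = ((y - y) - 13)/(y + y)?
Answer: 24628961/25500 ≈ 965.84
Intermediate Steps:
P = -553/510 ≈ -1.0843
D(y) = -13/(2*y) (D(y) = (0 - 13)/((2*y)) = -13/(2*y))
(D(-25) - 891)*P = (-13/2/(-25) - 891)*(-553/510) = (-13/2*(-1/25) - 891)*(-553/510) = (13/50 - 891)*(-553/510) = -44537/50*(-553/510) = 24628961/25500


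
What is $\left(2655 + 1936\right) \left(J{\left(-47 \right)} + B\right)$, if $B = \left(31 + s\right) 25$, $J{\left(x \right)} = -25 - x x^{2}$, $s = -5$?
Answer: $479520768$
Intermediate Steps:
$J{\left(x \right)} = -25 - x^{3}$
$B = 650$ ($B = \left(31 - 5\right) 25 = 26 \cdot 25 = 650$)
$\left(2655 + 1936\right) \left(J{\left(-47 \right)} + B\right) = \left(2655 + 1936\right) \left(\left(-25 - \left(-47\right)^{3}\right) + 650\right) = 4591 \left(\left(-25 - -103823\right) + 650\right) = 4591 \left(\left(-25 + 103823\right) + 650\right) = 4591 \left(103798 + 650\right) = 4591 \cdot 104448 = 479520768$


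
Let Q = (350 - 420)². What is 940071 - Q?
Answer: 935171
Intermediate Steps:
Q = 4900 (Q = (-70)² = 4900)
940071 - Q = 940071 - 1*4900 = 940071 - 4900 = 935171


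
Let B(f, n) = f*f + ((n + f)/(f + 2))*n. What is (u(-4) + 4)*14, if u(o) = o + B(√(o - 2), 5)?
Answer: 28 - 21*I*√6 ≈ 28.0 - 51.439*I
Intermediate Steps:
B(f, n) = f² + n*(f + n)/(2 + f) (B(f, n) = f² + ((f + n)/(2 + f))*n = f² + n*(f + n)/(2 + f))
u(o) = o + (21 + (-2 + o)^(3/2) + 2*o + 5*√(-2 + o))/(2 + √(-2 + o)) (u(o) = o + ((√(o - 2))³ + 5² + 2*(√(o - 2))² + √(o - 2)*5)/(2 + √(o - 2)) = o + ((√(-2 + o))³ + 25 + 2*(√(-2 + o))² + √(-2 + o)*5)/(2 + √(-2 + o)) = o + ((-2 + o)^(3/2) + 25 + 2*(-2 + o) + 5*√(-2 + o))/(2 + √(-2 + o)) = o + ((-2 + o)^(3/2) + 25 + (-4 + 2*o) + 5*√(-2 + o))/(2 + √(-2 + o)) = o + (21 + (-2 + o)^(3/2) + 2*o + 5*√(-2 + o))/(2 + √(-2 + o)))
(u(-4) + 4)*14 = ((21 + 3*√(-2 - 4) + 4*(-4) + 2*(-4)*√(-2 - 4))/(2 + √(-2 - 4)) + 4)*14 = ((21 + 3*√(-6) - 16 + 2*(-4)*√(-6))/(2 + √(-6)) + 4)*14 = ((21 + 3*(I*√6) - 16 + 2*(-4)*(I*√6))/(2 + I*√6) + 4)*14 = ((21 + 3*I*√6 - 16 - 8*I*√6)/(2 + I*√6) + 4)*14 = ((5 - 5*I*√6)/(2 + I*√6) + 4)*14 = (4 + (5 - 5*I*√6)/(2 + I*√6))*14 = 56 + 14*(5 - 5*I*√6)/(2 + I*√6)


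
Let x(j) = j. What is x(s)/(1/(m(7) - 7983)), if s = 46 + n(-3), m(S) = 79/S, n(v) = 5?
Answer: -2845902/7 ≈ -4.0656e+5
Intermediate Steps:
s = 51 (s = 46 + 5 = 51)
x(s)/(1/(m(7) - 7983)) = 51/(1/(79/7 - 7983)) = 51/(1/(-55802/7)) = 51/(-7/55802) = 51*(-55802/7) = -2845902/7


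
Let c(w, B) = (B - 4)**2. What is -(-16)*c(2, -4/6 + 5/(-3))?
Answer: 5776/9 ≈ 641.78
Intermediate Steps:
c(w, B) = (-4 + B)**2
-(-16)*c(2, -4/6 + 5/(-3)) = -(-16)*(-4 + (-4/6 + 5/(-3)))**2 = -(-16)*(-4 + (-4*1/6 + 5*(-1/3)))**2 = -(-16)*(-4 + (-2/3 - 5/3))**2 = -(-16)*(-4 - 7/3)**2 = -(-16)*(-19/3)**2 = -(-16)*361/9 = -1*(-5776/9) = 5776/9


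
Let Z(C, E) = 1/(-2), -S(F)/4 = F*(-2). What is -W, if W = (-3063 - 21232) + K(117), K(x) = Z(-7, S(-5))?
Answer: 48591/2 ≈ 24296.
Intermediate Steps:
S(F) = 8*F (S(F) = -4*F*(-2) = -(-8)*F = 8*F)
Z(C, E) = -½
K(x) = -½
W = -48591/2 (W = (-3063 - 21232) - ½ = -24295 - ½ = -48591/2 ≈ -24296.)
-W = -1*(-48591/2) = 48591/2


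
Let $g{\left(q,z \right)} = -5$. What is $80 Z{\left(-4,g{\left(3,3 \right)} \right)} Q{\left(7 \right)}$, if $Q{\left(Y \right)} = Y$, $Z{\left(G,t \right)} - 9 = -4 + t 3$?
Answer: $-5600$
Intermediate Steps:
$Z{\left(G,t \right)} = 5 + 3 t$ ($Z{\left(G,t \right)} = 9 + \left(-4 + t 3\right) = 9 + \left(-4 + 3 t\right) = 5 + 3 t$)
$80 Z{\left(-4,g{\left(3,3 \right)} \right)} Q{\left(7 \right)} = 80 \left(5 + 3 \left(-5\right)\right) 7 = 80 \left(5 - 15\right) 7 = 80 \left(-10\right) 7 = \left(-800\right) 7 = -5600$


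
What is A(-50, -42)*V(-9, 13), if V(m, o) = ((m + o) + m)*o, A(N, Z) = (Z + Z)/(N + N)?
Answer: -273/5 ≈ -54.600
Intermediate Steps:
A(N, Z) = Z/N (A(N, Z) = (2*Z)/((2*N)) = (2*Z)*(1/(2*N)) = Z/N)
V(m, o) = o*(o + 2*m) (V(m, o) = (o + 2*m)*o = o*(o + 2*m))
A(-50, -42)*V(-9, 13) = (-42/(-50))*(13*(13 + 2*(-9))) = (-42*(-1/50))*(13*(13 - 18)) = 21*(13*(-5))/25 = (21/25)*(-65) = -273/5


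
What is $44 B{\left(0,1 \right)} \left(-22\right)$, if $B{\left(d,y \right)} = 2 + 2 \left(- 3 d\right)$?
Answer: $-1936$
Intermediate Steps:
$B{\left(d,y \right)} = 2 - 6 d$
$44 B{\left(0,1 \right)} \left(-22\right) = 44 \left(2 - 0\right) \left(-22\right) = 44 \left(2 + 0\right) \left(-22\right) = 44 \cdot 2 \left(-22\right) = 88 \left(-22\right) = -1936$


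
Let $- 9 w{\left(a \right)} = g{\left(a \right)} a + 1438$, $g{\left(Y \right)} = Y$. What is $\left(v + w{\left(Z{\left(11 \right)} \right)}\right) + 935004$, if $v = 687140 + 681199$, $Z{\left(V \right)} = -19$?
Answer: $\frac{20728288}{9} \approx 2.3031 \cdot 10^{6}$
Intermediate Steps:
$w{\left(a \right)} = - \frac{1438}{9} - \frac{a^{2}}{9}$ ($w{\left(a \right)} = - \frac{a a + 1438}{9} = - \frac{a^{2} + 1438}{9} = - \frac{1438 + a^{2}}{9} = - \frac{1438}{9} - \frac{a^{2}}{9}$)
$v = 1368339$
$\left(v + w{\left(Z{\left(11 \right)} \right)}\right) + 935004 = \left(1368339 - \left(\frac{1438}{9} + \frac{\left(-19\right)^{2}}{9}\right)\right) + 935004 = \left(1368339 - \frac{1799}{9}\right) + 935004 = \frac{12313252}{9} + 935004 = \frac{20728288}{9}$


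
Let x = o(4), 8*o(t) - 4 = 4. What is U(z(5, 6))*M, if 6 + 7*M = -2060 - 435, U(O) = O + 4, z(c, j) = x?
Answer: -12505/7 ≈ -1786.4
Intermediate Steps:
o(t) = 1 (o(t) = ½ + (⅛)*4 = ½ + ½ = 1)
x = 1
z(c, j) = 1
U(O) = 4 + O
M = -2501/7 (M = -6/7 + (-2060 - 435)/7 = -6/7 + (⅐)*(-2495) = -6/7 - 2495/7 = -2501/7 ≈ -357.29)
U(z(5, 6))*M = (4 + 1)*(-2501/7) = 5*(-2501/7) = -12505/7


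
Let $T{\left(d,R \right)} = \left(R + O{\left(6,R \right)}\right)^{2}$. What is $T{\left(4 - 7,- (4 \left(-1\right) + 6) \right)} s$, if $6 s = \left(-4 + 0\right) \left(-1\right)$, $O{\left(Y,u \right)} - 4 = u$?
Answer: $0$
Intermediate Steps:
$O{\left(Y,u \right)} = 4 + u$
$T{\left(d,R \right)} = \left(4 + 2 R\right)^{2}$ ($T{\left(d,R \right)} = \left(R + \left(4 + R\right)\right)^{2} = \left(4 + 2 R\right)^{2}$)
$s = \frac{2}{3}$ ($s = \frac{\left(-4 + 0\right) \left(-1\right)}{6} = \frac{\left(-4\right) \left(-1\right)}{6} = \frac{1}{6} \cdot 4 = \frac{2}{3} \approx 0.66667$)
$T{\left(4 - 7,- (4 \left(-1\right) + 6) \right)} s = 4 \left(2 - \left(4 \left(-1\right) + 6\right)\right)^{2} \cdot \frac{2}{3} = 4 \left(2 - \left(-4 + 6\right)\right)^{2} \cdot \frac{2}{3} = 4 \left(2 - 2\right)^{2} \cdot \frac{2}{3} = 4 \cdot 0^{2} \cdot \frac{2}{3} = 4 \cdot 0 \cdot \frac{2}{3} = 0 \cdot \frac{2}{3} = 0$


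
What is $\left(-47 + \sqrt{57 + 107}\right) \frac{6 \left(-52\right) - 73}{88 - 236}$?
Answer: $- \frac{18095}{148} + \frac{385 \sqrt{41}}{74} \approx -88.95$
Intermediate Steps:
$\left(-47 + \sqrt{57 + 107}\right) \frac{6 \left(-52\right) - 73}{88 - 236} = \left(-47 + \sqrt{164}\right) \frac{-312 - 73}{-148} = \left(-47 + 2 \sqrt{41}\right) \left(\left(-385\right) \left(- \frac{1}{148}\right)\right) = \left(-47 + 2 \sqrt{41}\right) \frac{385}{148} = - \frac{18095}{148} + \frac{385 \sqrt{41}}{74}$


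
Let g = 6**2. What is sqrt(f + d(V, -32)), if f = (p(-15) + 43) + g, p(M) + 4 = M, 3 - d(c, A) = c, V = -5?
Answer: 2*sqrt(17) ≈ 8.2462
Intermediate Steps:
g = 36
d(c, A) = 3 - c
p(M) = -4 + M
f = 60 (f = ((-4 - 15) + 43) + 36 = (-19 + 43) + 36 = 24 + 36 = 60)
sqrt(f + d(V, -32)) = sqrt(60 + (3 - 1*(-5))) = sqrt(60 + (3 + 5)) = sqrt(60 + 8) = sqrt(68) = 2*sqrt(17)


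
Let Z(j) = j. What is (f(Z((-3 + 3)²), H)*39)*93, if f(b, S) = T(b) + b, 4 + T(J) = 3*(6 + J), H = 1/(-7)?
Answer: 50778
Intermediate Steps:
H = -⅐ ≈ -0.14286
T(J) = 14 + 3*J (T(J) = -4 + 3*(6 + J) = -4 + (18 + 3*J) = 14 + 3*J)
f(b, S) = 14 + 4*b (f(b, S) = (14 + 3*b) + b = 14 + 4*b)
(f(Z((-3 + 3)²), H)*39)*93 = ((14 + 4*(-3 + 3)²)*39)*93 = ((14 + 4*0²)*39)*93 = ((14 + 4*0)*39)*93 = ((14 + 0)*39)*93 = (14*39)*93 = 546*93 = 50778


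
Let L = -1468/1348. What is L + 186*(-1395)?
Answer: -87441757/337 ≈ -2.5947e+5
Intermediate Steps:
L = -367/337 (L = -1468*1/1348 = -367/337 ≈ -1.0890)
L + 186*(-1395) = -367/337 + 186*(-1395) = -367/337 - 259470 = -87441757/337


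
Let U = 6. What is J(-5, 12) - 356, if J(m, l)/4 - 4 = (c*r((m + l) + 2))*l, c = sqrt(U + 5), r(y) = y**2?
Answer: -340 + 3888*sqrt(11) ≈ 12555.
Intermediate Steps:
c = sqrt(11) (c = sqrt(6 + 5) = sqrt(11) ≈ 3.3166)
J(m, l) = 16 + 4*l*sqrt(11)*(2 + l + m)**2 (J(m, l) = 16 + 4*((sqrt(11)*((m + l) + 2)**2)*l) = 16 + 4*((sqrt(11)*((l + m) + 2)**2)*l) = 16 + 4*((sqrt(11)*(2 + l + m)**2)*l) = 16 + 4*(l*sqrt(11)*(2 + l + m)**2) = 16 + 4*l*sqrt(11)*(2 + l + m)**2)
J(-5, 12) - 356 = (16 + 4*12*sqrt(11)*(2 + 12 - 5)**2) - 356 = (16 + 4*12*sqrt(11)*9**2) - 356 = (16 + 4*12*sqrt(11)*81) - 356 = (16 + 3888*sqrt(11)) - 356 = -340 + 3888*sqrt(11)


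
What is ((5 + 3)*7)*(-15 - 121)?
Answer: -7616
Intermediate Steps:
((5 + 3)*7)*(-15 - 121) = (8*7)*(-136) = 56*(-136) = -7616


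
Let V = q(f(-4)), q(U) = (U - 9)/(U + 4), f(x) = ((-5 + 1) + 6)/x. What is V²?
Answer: 361/49 ≈ 7.3673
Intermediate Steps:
f(x) = 2/x (f(x) = (-4 + 6)/x = 2/x)
q(U) = (-9 + U)/(4 + U)
V = -19/7 (V = (-9 + 2/(-4))/(4 + 2/(-4)) = (-9 + 2*(-¼))/(4 + 2*(-¼)) = (-9 - ½)/(4 - ½) = -19/2/(7/2) = (2/7)*(-19/2) = -19/7 ≈ -2.7143)
V² = (-19/7)² = 361/49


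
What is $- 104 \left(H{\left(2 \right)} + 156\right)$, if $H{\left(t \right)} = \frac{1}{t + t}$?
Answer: $-16250$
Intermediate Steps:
$H{\left(t \right)} = \frac{1}{2 t}$
$- 104 \left(H{\left(2 \right)} + 156\right) = - 104 \left(\frac{1}{2 \cdot 2} + 156\right) = - 104 \left(\frac{1}{2} \cdot \frac{1}{2} + 156\right) = - 104 \left(\frac{1}{4} + 156\right) = \left(-104\right) \frac{625}{4} = -16250$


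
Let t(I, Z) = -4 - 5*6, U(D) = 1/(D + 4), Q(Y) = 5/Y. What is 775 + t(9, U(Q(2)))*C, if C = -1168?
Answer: 40487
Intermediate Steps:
U(D) = 1/(4 + D)
t(I, Z) = -34 (t(I, Z) = -4 - 30 = -34)
775 + t(9, U(Q(2)))*C = 775 - 34*(-1168) = 775 + 39712 = 40487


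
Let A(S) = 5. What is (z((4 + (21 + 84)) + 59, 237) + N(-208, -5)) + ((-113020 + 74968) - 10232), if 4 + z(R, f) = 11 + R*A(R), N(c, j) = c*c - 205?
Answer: -4378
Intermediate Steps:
N(c, j) = -205 + c² (N(c, j) = c² - 205 = -205 + c²)
z(R, f) = 7 + 5*R (z(R, f) = -4 + (11 + R*5) = -4 + (11 + 5*R) = 7 + 5*R)
(z((4 + (21 + 84)) + 59, 237) + N(-208, -5)) + ((-113020 + 74968) - 10232) = ((7 + 5*((4 + (21 + 84)) + 59)) + (-205 + (-208)²)) + ((-113020 + 74968) - 10232) = ((7 + 5*((4 + 105) + 59)) + (-205 + 43264)) + (-38052 - 10232) = ((7 + 5*(109 + 59)) + 43059) - 48284 = ((7 + 5*168) + 43059) - 48284 = ((7 + 840) + 43059) - 48284 = (847 + 43059) - 48284 = 43906 - 48284 = -4378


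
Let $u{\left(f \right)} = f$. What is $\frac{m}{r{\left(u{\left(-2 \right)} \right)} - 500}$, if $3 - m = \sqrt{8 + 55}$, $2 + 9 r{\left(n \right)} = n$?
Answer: $- \frac{27}{4504} + \frac{27 \sqrt{7}}{4504} \approx 0.0098657$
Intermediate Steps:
$r{\left(n \right)} = - \frac{2}{9} + \frac{n}{9}$
$m = 3 - 3 \sqrt{7}$ ($m = 3 - \sqrt{8 + 55} = 3 - \sqrt{63} = 3 - 3 \sqrt{7} \approx -4.9373$)
$\frac{m}{r{\left(u{\left(-2 \right)} \right)} - 500} = \frac{3 - 3 \sqrt{7}}{\left(- \frac{2}{9} + \frac{1}{9} \left(-2\right)\right) - 500} = \frac{3 - 3 \sqrt{7}}{\left(- \frac{2}{9} - \frac{2}{9}\right) - 500} = \frac{3 - 3 \sqrt{7}}{- \frac{4}{9} - 500} = \frac{3 - 3 \sqrt{7}}{- \frac{4504}{9}} = \left(3 - 3 \sqrt{7}\right) \left(- \frac{9}{4504}\right) = - \frac{27}{4504} + \frac{27 \sqrt{7}}{4504}$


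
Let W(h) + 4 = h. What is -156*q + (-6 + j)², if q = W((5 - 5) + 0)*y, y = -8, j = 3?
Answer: -4983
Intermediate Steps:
W(h) = -4 + h
q = 32 (q = (-4 + ((5 - 5) + 0))*(-8) = (-4 + (0 + 0))*(-8) = (-4 + 0)*(-8) = -4*(-8) = 32)
-156*q + (-6 + j)² = -156*32 + (-6 + 3)² = -4992 + (-3)² = -4992 + 9 = -4983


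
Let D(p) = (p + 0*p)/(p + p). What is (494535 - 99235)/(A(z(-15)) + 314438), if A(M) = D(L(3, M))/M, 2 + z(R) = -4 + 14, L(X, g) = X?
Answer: 6324800/5031009 ≈ 1.2572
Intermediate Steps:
z(R) = 8 (z(R) = -2 + (-4 + 14) = -2 + 10 = 8)
D(p) = ½ (D(p) = (p + 0)/((2*p)) = p*(1/(2*p)) = ½)
A(M) = 1/(2*M)
(494535 - 99235)/(A(z(-15)) + 314438) = (494535 - 99235)/((½)/8 + 314438) = 395300/((½)*(⅛) + 314438) = 395300/(1/16 + 314438) = 395300/(5031009/16) = 395300*(16/5031009) = 6324800/5031009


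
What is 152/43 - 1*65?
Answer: -2643/43 ≈ -61.465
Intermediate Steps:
152/43 - 1*65 = 152*(1/43) - 65 = 152/43 - 65 = -2643/43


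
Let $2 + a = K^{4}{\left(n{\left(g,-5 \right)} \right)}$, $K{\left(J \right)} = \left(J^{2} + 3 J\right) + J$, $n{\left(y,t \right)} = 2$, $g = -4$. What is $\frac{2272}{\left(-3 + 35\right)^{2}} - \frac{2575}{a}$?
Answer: $\frac{694857}{331744} \approx 2.0946$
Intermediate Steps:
$K{\left(J \right)} = J^{2} + 4 J$
$a = 20734$ ($a = -2 + \left(2 \left(4 + 2\right)\right)^{4} = -2 + \left(2 \cdot 6\right)^{4} = -2 + 12^{4} = -2 + 20736 = 20734$)
$\frac{2272}{\left(-3 + 35\right)^{2}} - \frac{2575}{a} = \frac{2272}{\left(-3 + 35\right)^{2}} - \frac{2575}{20734} = \frac{2272}{32^{2}} - \frac{2575}{20734} = \frac{2272}{1024} - \frac{2575}{20734} = 2272 \cdot \frac{1}{1024} - \frac{2575}{20734} = \frac{71}{32} - \frac{2575}{20734} = \frac{694857}{331744}$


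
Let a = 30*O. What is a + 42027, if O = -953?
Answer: 13437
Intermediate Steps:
a = -28590 (a = 30*(-953) = -28590)
a + 42027 = -28590 + 42027 = 13437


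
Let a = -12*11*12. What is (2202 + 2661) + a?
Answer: 3279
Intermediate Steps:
a = -1584 (a = -132*12 = -1584)
(2202 + 2661) + a = (2202 + 2661) - 1584 = 4863 - 1584 = 3279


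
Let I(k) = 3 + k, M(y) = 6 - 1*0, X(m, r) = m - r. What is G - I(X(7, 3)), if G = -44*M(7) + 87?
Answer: -184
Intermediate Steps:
M(y) = 6 (M(y) = 6 + 0 = 6)
G = -177 (G = -44*6 + 87 = -264 + 87 = -177)
G - I(X(7, 3)) = -177 - (3 + (7 - 1*3)) = -177 - (3 + (7 - 3)) = -177 - (3 + 4) = -177 - 1*7 = -177 - 7 = -184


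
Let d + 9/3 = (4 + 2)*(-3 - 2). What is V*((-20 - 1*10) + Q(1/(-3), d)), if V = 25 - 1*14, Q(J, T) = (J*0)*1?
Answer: -330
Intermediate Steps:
d = -33 (d = -3 + (4 + 2)*(-3 - 2) = -3 + 6*(-5) = -3 - 30 = -33)
Q(J, T) = 0 (Q(J, T) = 0*1 = 0)
V = 11 (V = 25 - 14 = 11)
V*((-20 - 1*10) + Q(1/(-3), d)) = 11*((-20 - 1*10) + 0) = 11*((-20 - 10) + 0) = 11*(-30 + 0) = 11*(-30) = -330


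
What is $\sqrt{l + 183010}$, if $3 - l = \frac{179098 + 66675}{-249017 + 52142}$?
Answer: $\frac{2 \sqrt{315270638795}}{2625} \approx 427.8$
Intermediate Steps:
$l = \frac{836398}{196875}$ ($l = 3 - \frac{179098 + 66675}{-249017 + 52142} = 3 - \frac{245773}{-196875} = 3 - 245773 \left(- \frac{1}{196875}\right) = 3 - - \frac{245773}{196875} = 3 + \frac{245773}{196875} = \frac{836398}{196875} \approx 4.2484$)
$\sqrt{l + 183010} = \sqrt{\frac{836398}{196875} + 183010} = \sqrt{\frac{36030930148}{196875}} = \frac{2 \sqrt{315270638795}}{2625}$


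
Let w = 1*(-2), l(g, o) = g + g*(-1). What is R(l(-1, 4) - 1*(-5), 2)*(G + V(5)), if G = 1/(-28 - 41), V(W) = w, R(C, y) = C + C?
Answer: -1390/69 ≈ -20.145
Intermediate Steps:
l(g, o) = 0 (l(g, o) = g - g = 0)
w = -2
R(C, y) = 2*C
V(W) = -2
G = -1/69 (G = 1/(-69) = -1/69 ≈ -0.014493)
R(l(-1, 4) - 1*(-5), 2)*(G + V(5)) = (2*(0 - 1*(-5)))*(-1/69 - 2) = (2*(0 + 5))*(-139/69) = (2*5)*(-139/69) = 10*(-139/69) = -1390/69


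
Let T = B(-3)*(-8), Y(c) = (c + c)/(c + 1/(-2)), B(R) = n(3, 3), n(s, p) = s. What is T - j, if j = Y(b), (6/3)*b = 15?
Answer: -183/7 ≈ -26.143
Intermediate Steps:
b = 15/2 (b = (½)*15 = 15/2 ≈ 7.5000)
B(R) = 3
Y(c) = 2*c/(-½ + c) (Y(c) = (2*c)/(c + 1*(-½)) = (2*c)/(c - ½) = (2*c)/(-½ + c) = 2*c/(-½ + c))
j = 15/7 (j = 4*(15/2)/(-1 + 2*(15/2)) = 4*(15/2)/(-1 + 15) = 4*(15/2)/14 = 4*(15/2)*(1/14) = 15/7 ≈ 2.1429)
T = -24 (T = 3*(-8) = -24)
T - j = -24 - 1*15/7 = -24 - 15/7 = -183/7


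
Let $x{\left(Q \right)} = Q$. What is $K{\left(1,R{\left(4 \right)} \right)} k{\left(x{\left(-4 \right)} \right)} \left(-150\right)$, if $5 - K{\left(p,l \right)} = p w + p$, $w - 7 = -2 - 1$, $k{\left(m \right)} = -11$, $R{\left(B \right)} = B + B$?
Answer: $0$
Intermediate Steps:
$R{\left(B \right)} = 2 B$
$w = 4$ ($w = 7 - 3 = 4$)
$K{\left(p,l \right)} = 5 - 5 p$ ($K{\left(p,l \right)} = 5 - \left(p 4 + p\right) = 5 - \left(4 p + p\right) = 5 - 5 p$)
$K{\left(1,R{\left(4 \right)} \right)} k{\left(x{\left(-4 \right)} \right)} \left(-150\right) = \left(5 - 5\right) \left(-11\right) \left(-150\right) = 0 \left(-11\right) \left(-150\right) = 0 \left(-150\right) = 0$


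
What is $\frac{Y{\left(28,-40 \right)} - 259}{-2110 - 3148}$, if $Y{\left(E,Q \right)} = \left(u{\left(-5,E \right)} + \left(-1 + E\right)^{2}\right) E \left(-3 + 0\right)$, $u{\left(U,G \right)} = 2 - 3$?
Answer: $\frac{61411}{5258} \approx 11.68$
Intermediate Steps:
$u{\left(U,G \right)} = -1$ ($u{\left(U,G \right)} = 2 - 3 = -1$)
$Y{\left(E,Q \right)} = - 3 E \left(-1 + \left(-1 + E\right)^{2}\right)$ ($Y{\left(E,Q \right)} = \left(-1 + \left(-1 + E\right)^{2}\right) E \left(-3 + 0\right) = \left(-1 + \left(-1 + E\right)^{2}\right) E \left(-3\right) = \left(-1 + \left(-1 + E\right)^{2}\right) \left(- 3 E\right) = - 3 E \left(-1 + \left(-1 + E\right)^{2}\right)$)
$\frac{Y{\left(28,-40 \right)} - 259}{-2110 - 3148} = \frac{3 \cdot 28^{2} \left(2 - 28\right) - 259}{-2110 - 3148} = \frac{3 \cdot 784 \left(2 - 28\right) - 259}{-5258} = \left(3 \cdot 784 \left(-26\right) - 259\right) \left(- \frac{1}{5258}\right) = \left(-61152 - 259\right) \left(- \frac{1}{5258}\right) = \left(-61411\right) \left(- \frac{1}{5258}\right) = \frac{61411}{5258}$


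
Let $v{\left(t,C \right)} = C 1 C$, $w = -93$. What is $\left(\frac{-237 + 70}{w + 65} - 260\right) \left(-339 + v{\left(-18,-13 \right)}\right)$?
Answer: $\frac{604605}{14} \approx 43186.0$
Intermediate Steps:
$v{\left(t,C \right)} = C^{2}$ ($v{\left(t,C \right)} = C C = C^{2}$)
$\left(\frac{-237 + 70}{w + 65} - 260\right) \left(-339 + v{\left(-18,-13 \right)}\right) = \left(\frac{-237 + 70}{-93 + 65} - 260\right) \left(-339 + \left(-13\right)^{2}\right) = \left(- \frac{167}{-28} - 260\right) \left(-339 + 169\right) = \left(\left(-167\right) \left(- \frac{1}{28}\right) - 260\right) \left(-170\right) = \left(\frac{167}{28} - 260\right) \left(-170\right) = \left(- \frac{7113}{28}\right) \left(-170\right) = \frac{604605}{14}$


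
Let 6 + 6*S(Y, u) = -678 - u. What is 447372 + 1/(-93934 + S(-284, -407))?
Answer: 252264570726/563881 ≈ 4.4737e+5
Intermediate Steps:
S(Y, u) = -114 - u/6 (S(Y, u) = -1 + (-678 - u)/6 = -1 + (-113 - u/6) = -114 - u/6)
447372 + 1/(-93934 + S(-284, -407)) = 447372 + 1/(-93934 + (-114 - ⅙*(-407))) = 447372 + 1/(-93934 + (-114 + 407/6)) = 447372 + 1/(-93934 - 277/6) = 447372 + 1/(-563881/6) = 447372 - 6/563881 = 252264570726/563881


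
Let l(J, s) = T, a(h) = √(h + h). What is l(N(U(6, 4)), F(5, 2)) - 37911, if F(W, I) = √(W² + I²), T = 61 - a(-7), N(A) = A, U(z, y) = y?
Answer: -37850 - I*√14 ≈ -37850.0 - 3.7417*I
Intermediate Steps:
a(h) = √2*√h (a(h) = √(2*h) = √2*√h)
T = 61 - I*√14 (T = 61 - √2*√(-7) = 61 - √2*I*√7 = 61 - I*√14 ≈ 61.0 - 3.7417*I)
F(W, I) = √(I² + W²)
l(J, s) = 61 - I*√14
l(N(U(6, 4)), F(5, 2)) - 37911 = (61 - I*√14) - 37911 = -37850 - I*√14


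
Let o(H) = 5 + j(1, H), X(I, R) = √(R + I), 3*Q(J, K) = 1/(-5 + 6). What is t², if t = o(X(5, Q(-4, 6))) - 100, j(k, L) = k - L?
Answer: 26524/3 + 752*√3/3 ≈ 9275.5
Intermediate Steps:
Q(J, K) = ⅓ (Q(J, K) = 1/(3*(-5 + 6)) = (⅓)/1 = (⅓)*1 = ⅓)
X(I, R) = √(I + R)
o(H) = 6 - H (o(H) = 5 + (1 - H) = 6 - H)
t = -94 - 4*√3/3 (t = (6 - √(5 + ⅓)) - 100 = (6 - √(16/3)) - 100 = (6 - 4*√3/3) - 100 = -94 - 4*√3/3 ≈ -96.309)
t² = (-94 - 4*√3/3)²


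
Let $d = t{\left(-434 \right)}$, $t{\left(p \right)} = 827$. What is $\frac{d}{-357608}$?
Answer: $- \frac{827}{357608} \approx -0.0023126$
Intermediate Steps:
$d = 827$
$\frac{d}{-357608} = \frac{827}{-357608} = 827 \left(- \frac{1}{357608}\right) = - \frac{827}{357608}$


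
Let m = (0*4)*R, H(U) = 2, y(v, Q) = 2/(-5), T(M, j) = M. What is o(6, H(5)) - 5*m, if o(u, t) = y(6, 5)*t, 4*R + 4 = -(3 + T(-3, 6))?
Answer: -4/5 ≈ -0.80000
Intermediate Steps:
R = -1 (R = -1 + (-(3 - 3))/4 = -1 + (-1*0)/4 = -1 + (1/4)*0 = -1 + 0 = -1)
y(v, Q) = -2/5 (y(v, Q) = 2*(-1/5) = -2/5)
o(u, t) = -2*t/5
m = 0 (m = (0*4)*(-1) = 0*(-1) = 0)
o(6, H(5)) - 5*m = -2/5*2 - 5*0 = -4/5 + 0 = -4/5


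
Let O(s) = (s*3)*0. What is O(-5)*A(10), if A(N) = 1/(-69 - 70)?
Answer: 0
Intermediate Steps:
O(s) = 0 (O(s) = (3*s)*0 = 0)
A(N) = -1/139 (A(N) = 1/(-139) = -1/139)
O(-5)*A(10) = 0*(-1/139) = 0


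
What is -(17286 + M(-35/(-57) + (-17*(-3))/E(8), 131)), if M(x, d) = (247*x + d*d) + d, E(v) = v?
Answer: -871303/24 ≈ -36304.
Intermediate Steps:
M(x, d) = d + d² + 247*x (M(x, d) = (247*x + d²) + d = (d² + 247*x) + d = d + d² + 247*x)
-(17286 + M(-35/(-57) + (-17*(-3))/E(8), 131)) = -(17286 + (131 + 131² + 247*(-35/(-57) - 17*(-3)/8))) = -(17286 + (131 + 17161 + 247*(-35*(-1/57) + 51*(⅛)))) = -(17286 + (131 + 17161 + 247*(35/57 + 51/8))) = -(17286 + (131 + 17161 + 247*(3187/456))) = -(17286 + (131 + 17161 + 41431/24)) = -(17286 + 456439/24) = -1*871303/24 = -871303/24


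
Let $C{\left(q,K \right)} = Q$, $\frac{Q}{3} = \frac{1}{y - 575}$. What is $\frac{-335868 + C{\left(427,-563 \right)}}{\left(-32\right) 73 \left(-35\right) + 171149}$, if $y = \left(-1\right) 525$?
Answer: $- \frac{123151601}{92733300} \approx -1.328$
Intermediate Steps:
$y = -525$
$Q = - \frac{3}{1100}$ ($Q = \frac{3}{-525 - 575} = \frac{3}{-1100} = 3 \left(- \frac{1}{1100}\right) = - \frac{3}{1100} \approx -0.0027273$)
$C{\left(q,K \right)} = - \frac{3}{1100}$
$\frac{-335868 + C{\left(427,-563 \right)}}{\left(-32\right) 73 \left(-35\right) + 171149} = \frac{-335868 - \frac{3}{1100}}{\left(-32\right) 73 \left(-35\right) + 171149} = - \frac{369454803}{1100 \left(\left(-2336\right) \left(-35\right) + 171149\right)} = - \frac{369454803}{1100 \left(81760 + 171149\right)} = - \frac{369454803}{1100 \cdot 252909} = \left(- \frac{369454803}{1100}\right) \frac{1}{252909} = - \frac{123151601}{92733300}$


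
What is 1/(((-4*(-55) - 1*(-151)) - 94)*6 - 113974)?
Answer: -1/112312 ≈ -8.9038e-6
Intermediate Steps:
1/(((-4*(-55) - 1*(-151)) - 94)*6 - 113974) = 1/(((220 + 151) - 94)*6 - 113974) = 1/((371 - 94)*6 - 113974) = 1/(277*6 - 113974) = 1/(1662 - 113974) = 1/(-112312) = -1/112312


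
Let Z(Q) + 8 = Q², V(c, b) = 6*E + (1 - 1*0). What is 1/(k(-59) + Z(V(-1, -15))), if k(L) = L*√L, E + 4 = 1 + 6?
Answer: 353/329988 + 59*I*√59/329988 ≈ 0.0010697 + 0.0013733*I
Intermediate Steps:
E = 3 (E = -4 + (1 + 6) = -4 + 7 = 3)
V(c, b) = 19 (V(c, b) = 6*3 + (1 - 1*0) = 18 + (1 + 0) = 18 + 1 = 19)
Z(Q) = -8 + Q²
k(L) = L^(3/2)
1/(k(-59) + Z(V(-1, -15))) = 1/((-59)^(3/2) + (-8 + 19²)) = 1/(-59*I*√59 + (-8 + 361)) = 1/(-59*I*√59 + 353) = 1/(353 - 59*I*√59)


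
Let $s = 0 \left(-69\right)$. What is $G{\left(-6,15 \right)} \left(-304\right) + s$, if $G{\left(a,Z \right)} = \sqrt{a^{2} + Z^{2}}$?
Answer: $- 912 \sqrt{29} \approx -4911.3$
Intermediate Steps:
$G{\left(a,Z \right)} = \sqrt{Z^{2} + a^{2}}$
$s = 0$
$G{\left(-6,15 \right)} \left(-304\right) + s = \sqrt{15^{2} + \left(-6\right)^{2}} \left(-304\right) + 0 = \sqrt{225 + 36} \left(-304\right) + 0 = \sqrt{261} \left(-304\right) + 0 = 3 \sqrt{29} \left(-304\right) + 0 = - 912 \sqrt{29} + 0 = - 912 \sqrt{29}$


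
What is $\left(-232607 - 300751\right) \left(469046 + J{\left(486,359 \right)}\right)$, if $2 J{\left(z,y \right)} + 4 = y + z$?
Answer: $-250393713507$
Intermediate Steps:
$J{\left(z,y \right)} = -2 + \frac{y}{2} + \frac{z}{2}$ ($J{\left(z,y \right)} = -2 + \frac{y + z}{2} = -2 + \left(\frac{y}{2} + \frac{z}{2}\right) = -2 + \frac{y}{2} + \frac{z}{2}$)
$\left(-232607 - 300751\right) \left(469046 + J{\left(486,359 \right)}\right) = \left(-232607 - 300751\right) \left(469046 + \left(-2 + \frac{1}{2} \cdot 359 + \frac{1}{2} \cdot 486\right)\right) = - 533358 \left(469046 + \left(-2 + \frac{359}{2} + 243\right)\right) = - 533358 \left(469046 + \frac{841}{2}\right) = \left(-533358\right) \frac{938933}{2} = -250393713507$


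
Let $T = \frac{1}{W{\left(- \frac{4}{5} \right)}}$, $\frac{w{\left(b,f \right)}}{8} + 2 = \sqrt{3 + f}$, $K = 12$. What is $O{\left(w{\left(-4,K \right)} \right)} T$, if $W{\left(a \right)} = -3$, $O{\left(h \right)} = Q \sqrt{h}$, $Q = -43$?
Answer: $\frac{86 \sqrt{-4 + 2 \sqrt{15}}}{3} \approx 55.483$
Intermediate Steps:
$w{\left(b,f \right)} = -16 + 8 \sqrt{3 + f}$
$O{\left(h \right)} = - 43 \sqrt{h}$
$T = - \frac{1}{3}$ ($T = \frac{1}{-3} = - \frac{1}{3} \approx -0.33333$)
$O{\left(w{\left(-4,K \right)} \right)} T = - 43 \sqrt{-16 + 8 \sqrt{3 + 12}} \left(- \frac{1}{3}\right) = - 43 \sqrt{-16 + 8 \sqrt{15}} \left(- \frac{1}{3}\right) = \frac{43 \sqrt{-16 + 8 \sqrt{15}}}{3}$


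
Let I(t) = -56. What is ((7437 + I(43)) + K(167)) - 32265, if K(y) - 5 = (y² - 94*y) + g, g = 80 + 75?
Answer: -12533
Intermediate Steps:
g = 155
K(y) = 160 + y² - 94*y (K(y) = 5 + ((y² - 94*y) + 155) = 5 + (155 + y² - 94*y) = 160 + y² - 94*y)
((7437 + I(43)) + K(167)) - 32265 = ((7437 - 56) + (160 + 167² - 94*167)) - 32265 = (7381 + (160 + 27889 - 15698)) - 32265 = (7381 + 12351) - 32265 = 19732 - 32265 = -12533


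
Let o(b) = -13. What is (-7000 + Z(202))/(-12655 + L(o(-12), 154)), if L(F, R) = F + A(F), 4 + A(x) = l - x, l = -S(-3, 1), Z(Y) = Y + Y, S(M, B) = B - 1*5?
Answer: 6596/12655 ≈ 0.52122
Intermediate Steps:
S(M, B) = -5 + B (S(M, B) = B - 5 = -5 + B)
Z(Y) = 2*Y
l = 4 (l = -(-5 + 1) = -1*(-4) = 4)
A(x) = -x (A(x) = -4 + (4 - x) = -x)
L(F, R) = 0 (L(F, R) = F - F = 0)
(-7000 + Z(202))/(-12655 + L(o(-12), 154)) = (-7000 + 2*202)/(-12655 + 0) = (-7000 + 404)/(-12655) = -6596*(-1/12655) = 6596/12655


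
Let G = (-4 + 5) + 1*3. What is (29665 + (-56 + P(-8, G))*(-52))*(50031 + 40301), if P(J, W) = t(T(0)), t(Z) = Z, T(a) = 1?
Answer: 2938048300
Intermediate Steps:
G = 4 (G = 1 + 3 = 4)
P(J, W) = 1
(29665 + (-56 + P(-8, G))*(-52))*(50031 + 40301) = (29665 + (-56 + 1)*(-52))*(50031 + 40301) = (29665 - 55*(-52))*90332 = (29665 + 2860)*90332 = 32525*90332 = 2938048300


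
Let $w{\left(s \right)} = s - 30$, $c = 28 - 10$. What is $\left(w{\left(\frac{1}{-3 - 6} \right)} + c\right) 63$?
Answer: $-763$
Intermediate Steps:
$c = 18$ ($c = 28 - 10 = 18$)
$w{\left(s \right)} = -30 + s$ ($w{\left(s \right)} = s - 30 = -30 + s$)
$\left(w{\left(\frac{1}{-3 - 6} \right)} + c\right) 63 = \left(\left(-30 + \frac{1}{-3 - 6}\right) + 18\right) 63 = \left(\left(-30 + \frac{1}{-9}\right) + 18\right) 63 = \left(\left(-30 - \frac{1}{9}\right) + 18\right) 63 = \left(- \frac{271}{9} + 18\right) 63 = \left(- \frac{109}{9}\right) 63 = -763$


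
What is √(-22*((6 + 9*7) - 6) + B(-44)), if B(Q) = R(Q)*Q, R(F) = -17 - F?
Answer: 3*I*√286 ≈ 50.735*I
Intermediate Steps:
B(Q) = Q*(-17 - Q) (B(Q) = (-17 - Q)*Q = Q*(-17 - Q))
√(-22*((6 + 9*7) - 6) + B(-44)) = √(-22*((6 + 9*7) - 6) - 1*(-44)*(17 - 44)) = √(-22*((6 + 63) - 6) - 1*(-44)*(-27)) = √(-22*(69 - 6) - 1188) = √(-22*63 - 1188) = √(-1386 - 1188) = √(-2574) = 3*I*√286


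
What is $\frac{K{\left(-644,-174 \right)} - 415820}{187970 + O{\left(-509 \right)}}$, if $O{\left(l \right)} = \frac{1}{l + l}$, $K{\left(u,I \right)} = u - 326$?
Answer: $- \frac{38572020}{17395769} \approx -2.2173$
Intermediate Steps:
$K{\left(u,I \right)} = -326 + u$ ($K{\left(u,I \right)} = u - 326 = -326 + u$)
$O{\left(l \right)} = \frac{1}{2 l}$
$\frac{K{\left(-644,-174 \right)} - 415820}{187970 + O{\left(-509 \right)}} = \frac{\left(-326 - 644\right) - 415820}{187970 + \frac{1}{2 \left(-509\right)}} = \frac{-970 - 415820}{187970 + \frac{1}{2} \left(- \frac{1}{509}\right)} = - \frac{416790}{187970 - \frac{1}{1018}} = - \frac{416790}{\frac{191353459}{1018}} = \left(-416790\right) \frac{1018}{191353459} = - \frac{38572020}{17395769}$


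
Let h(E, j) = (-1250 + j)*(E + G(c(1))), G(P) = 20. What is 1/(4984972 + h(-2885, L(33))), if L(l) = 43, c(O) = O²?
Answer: 1/8443027 ≈ 1.1844e-7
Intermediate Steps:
h(E, j) = (-1250 + j)*(20 + E) (h(E, j) = (-1250 + j)*(E + 20) = (-1250 + j)*(20 + E))
1/(4984972 + h(-2885, L(33))) = 1/(4984972 + (-25000 - 1250*(-2885) + 20*43 - 2885*43)) = 1/(4984972 + (-25000 + 3606250 + 860 - 124055)) = 1/(4984972 + 3458055) = 1/8443027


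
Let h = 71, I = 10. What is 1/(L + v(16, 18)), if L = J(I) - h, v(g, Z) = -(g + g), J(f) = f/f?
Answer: -1/102 ≈ -0.0098039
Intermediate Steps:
J(f) = 1
v(g, Z) = -2*g
L = -70 (L = 1 - 1*71 = 1 - 71 = -70)
1/(L + v(16, 18)) = 1/(-70 - 2*16) = 1/(-70 - 32) = 1/(-102) = -1/102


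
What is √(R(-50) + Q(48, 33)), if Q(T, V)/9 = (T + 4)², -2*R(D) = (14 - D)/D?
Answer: 4*√38026/5 ≈ 156.00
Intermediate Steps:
R(D) = -(14 - D)/(2*D)
Q(T, V) = 9*(4 + T)² (Q(T, V) = 9*(T + 4)² = 9*(4 + T)²)
√(R(-50) + Q(48, 33)) = √((½)*(-14 - 50)/(-50) + 9*(4 + 48)²) = √((½)*(-1/50)*(-64) + 9*52²) = √(16/25 + 9*2704) = √(16/25 + 24336) = √(608416/25) = 4*√38026/5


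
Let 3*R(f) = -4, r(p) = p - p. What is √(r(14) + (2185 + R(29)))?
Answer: √19653/3 ≈ 46.730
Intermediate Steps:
r(p) = 0
R(f) = -4/3 (R(f) = (⅓)*(-4) = -4/3)
√(r(14) + (2185 + R(29))) = √(0 + (2185 - 4/3)) = √(0 + 6551/3) = √(6551/3) = √19653/3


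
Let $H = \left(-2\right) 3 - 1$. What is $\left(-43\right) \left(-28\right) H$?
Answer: $-8428$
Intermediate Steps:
$H = -7$ ($H = -6 - 1 = -7$)
$\left(-43\right) \left(-28\right) H = \left(-43\right) \left(-28\right) \left(-7\right) = 1204 \left(-7\right) = -8428$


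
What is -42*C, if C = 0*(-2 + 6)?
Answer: 0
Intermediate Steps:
C = 0 (C = 0*4 = 0)
-42*C = -42*0 = 0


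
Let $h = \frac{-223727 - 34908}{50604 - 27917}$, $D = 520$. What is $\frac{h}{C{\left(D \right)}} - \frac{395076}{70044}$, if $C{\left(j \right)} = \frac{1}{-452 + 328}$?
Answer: $\frac{186449985279}{132424019} \approx 1408.0$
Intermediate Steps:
$C{\left(j \right)} = - \frac{1}{124}$ ($C{\left(j \right)} = \frac{1}{-124} = - \frac{1}{124}$)
$h = - \frac{258635}{22687} \approx -11.4$
$\frac{h}{C{\left(D \right)}} - \frac{395076}{70044} = - \frac{258635}{22687 \left(- \frac{1}{124}\right)} - \frac{395076}{70044} = \left(- \frac{258635}{22687}\right) \left(-124\right) - \frac{32923}{5837} = \frac{32070740}{22687} - \frac{32923}{5837} = \frac{186449985279}{132424019}$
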